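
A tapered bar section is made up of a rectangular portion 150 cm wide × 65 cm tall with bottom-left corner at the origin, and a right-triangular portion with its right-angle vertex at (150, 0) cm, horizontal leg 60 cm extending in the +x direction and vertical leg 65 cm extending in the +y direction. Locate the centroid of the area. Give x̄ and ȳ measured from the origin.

x̄ = 90.83 cm, ȳ = 30.69 cm

rectangular portion: A = 150 × 65 = 9750.00, centroid at (75.00, 32.50).
triangular portion: A = ½·60·65 = 1950.00, centroid at (170.00, 21.67).
ΣA = 11700.00 cm², ΣAx̄ = 1062750.00 cm³, ΣAȳ = 359125.00 cm³.
x̄ = 1062750.00/11700.00 = 90.83 cm; ȳ = 359125.00/11700.00 = 30.69 cm.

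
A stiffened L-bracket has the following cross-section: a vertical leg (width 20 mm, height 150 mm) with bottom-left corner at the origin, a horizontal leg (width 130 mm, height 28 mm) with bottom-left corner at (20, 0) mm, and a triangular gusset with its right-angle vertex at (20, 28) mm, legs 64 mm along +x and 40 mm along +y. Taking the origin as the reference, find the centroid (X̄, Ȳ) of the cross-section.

vertical leg: A = 20 × 150 = 3000.00, centroid at (10.00, 75.00).
horizontal leg: A = 130 × 28 = 3640.00, centroid at (85.00, 14.00).
gusset: A = ½·64·40 = 1280.00, centroid at (41.33, 41.33).
ΣA = 7920.00 mm²
ΣAX̄ = (3000.00)(10.00) + (3640.00)(85.00) + (1280.00)(41.33) = 392306.67 mm³
ΣAȲ = (3000.00)(75.00) + (3640.00)(14.00) + (1280.00)(41.33) = 328866.67 mm³
X̄ = 392306.67 / 7920.00 = 49.53 mm
Ȳ = 328866.67 / 7920.00 = 41.52 mm

X̄ = 49.53 mm, Ȳ = 41.52 mm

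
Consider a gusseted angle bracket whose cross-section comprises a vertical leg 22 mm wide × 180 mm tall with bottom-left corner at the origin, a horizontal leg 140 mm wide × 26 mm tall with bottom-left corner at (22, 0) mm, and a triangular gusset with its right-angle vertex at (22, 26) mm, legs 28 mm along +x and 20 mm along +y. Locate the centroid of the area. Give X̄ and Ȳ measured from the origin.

X̄ = 49.14 mm, Ȳ = 52.39 mm

Part | A | x̄ᵢ | ȳᵢ | A·x̄ᵢ | A·ȳᵢ
vertical leg | 3960.00 | 11.00 | 90.00 | 43560.00 | 356400.00
horizontal leg | 3640.00 | 92.00 | 13.00 | 334880.00 | 47320.00
gusset | 280.00 | 31.33 | 32.67 | 8773.33 | 9146.67
Σ | 7880.00 |  |  | 387213.33 | 412866.67
X̄ = 387213.33 / 7880.00 = 49.14 mm
Ȳ = 412866.67 / 7880.00 = 52.39 mm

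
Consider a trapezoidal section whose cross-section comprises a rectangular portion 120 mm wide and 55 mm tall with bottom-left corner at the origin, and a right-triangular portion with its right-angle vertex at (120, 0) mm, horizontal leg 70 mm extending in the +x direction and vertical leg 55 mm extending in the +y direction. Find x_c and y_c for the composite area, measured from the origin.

rectangular portion: A = 120 × 55 = 6600.00, centroid at (60.00, 27.50).
triangular portion: A = ½·70·55 = 1925.00, centroid at (143.33, 18.33).
ΣA = 8525.00 mm², ΣAx_c = 671916.67 mm³, ΣAy_c = 216791.67 mm³.
x_c = 671916.67/8525.00 = 78.82 mm; y_c = 216791.67/8525.00 = 25.43 mm.

x_c = 78.82 mm, y_c = 25.43 mm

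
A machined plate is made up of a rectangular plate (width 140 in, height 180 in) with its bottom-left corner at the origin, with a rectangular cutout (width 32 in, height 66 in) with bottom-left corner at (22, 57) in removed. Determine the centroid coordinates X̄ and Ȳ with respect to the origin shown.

plate: A = 140 × 180 = 25200.00, centroid at (70.00, 90.00).
hole: A = −(32 × 66) = -2112.00, centroid at (38.00, 90.00).
ΣA = 23088.00 in²
ΣAX̄ = (25200.00)(70.00) + (-2112.00)(38.00) = 1683744.00 in³
ΣAȲ = (25200.00)(90.00) + (-2112.00)(90.00) = 2077920.00 in³
X̄ = 1683744.00 / 23088.00 = 72.93 in
Ȳ = 2077920.00 / 23088.00 = 90.00 in

X̄ = 72.93 in, Ȳ = 90.00 in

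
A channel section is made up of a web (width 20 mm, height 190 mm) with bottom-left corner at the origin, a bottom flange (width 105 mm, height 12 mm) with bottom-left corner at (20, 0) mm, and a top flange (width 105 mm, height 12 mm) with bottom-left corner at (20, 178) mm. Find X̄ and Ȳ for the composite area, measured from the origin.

Part | A | x̄ᵢ | ȳᵢ | A·x̄ᵢ | A·ȳᵢ
web | 3800.00 | 10.00 | 95.00 | 38000.00 | 361000.00
bottom flange | 1260.00 | 72.50 | 6.00 | 91350.00 | 7560.00
top flange | 1260.00 | 72.50 | 184.00 | 91350.00 | 231840.00
Σ | 6320.00 |  |  | 220700.00 | 600400.00
X̄ = 220700.00 / 6320.00 = 34.92 mm
Ȳ = 600400.00 / 6320.00 = 95.00 mm

X̄ = 34.92 mm, Ȳ = 95.00 mm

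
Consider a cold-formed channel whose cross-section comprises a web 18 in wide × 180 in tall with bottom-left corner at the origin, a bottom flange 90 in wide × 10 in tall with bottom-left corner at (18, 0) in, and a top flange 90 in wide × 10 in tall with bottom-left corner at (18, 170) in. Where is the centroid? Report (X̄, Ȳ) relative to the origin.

X̄ = 28.29 in, Ȳ = 90.00 in

web: A = 18 × 180 = 3240.00, centroid at (9.00, 90.00).
bottom flange: A = 90 × 10 = 900.00, centroid at (63.00, 5.00).
top flange: A = 90 × 10 = 900.00, centroid at (63.00, 175.00).
ΣA = 5040.00 in²
ΣAX̄ = (3240.00)(9.00) + (900.00)(63.00) + (900.00)(63.00) = 142560.00 in³
ΣAȲ = (3240.00)(90.00) + (900.00)(5.00) + (900.00)(175.00) = 453600.00 in³
X̄ = 142560.00 / 5040.00 = 28.29 in
Ȳ = 453600.00 / 5040.00 = 90.00 in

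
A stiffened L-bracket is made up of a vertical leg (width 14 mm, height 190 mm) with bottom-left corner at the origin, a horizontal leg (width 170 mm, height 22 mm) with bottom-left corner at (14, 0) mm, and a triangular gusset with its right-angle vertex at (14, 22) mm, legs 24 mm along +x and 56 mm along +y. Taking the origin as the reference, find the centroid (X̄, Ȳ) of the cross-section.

Part | A | x̄ᵢ | ȳᵢ | A·x̄ᵢ | A·ȳᵢ
vertical leg | 2660.00 | 7.00 | 95.00 | 18620.00 | 252700.00
horizontal leg | 3740.00 | 99.00 | 11.00 | 370260.00 | 41140.00
gusset | 672.00 | 22.00 | 40.67 | 14784.00 | 27328.00
Σ | 7072.00 |  |  | 403664.00 | 321168.00
X̄ = 403664.00 / 7072.00 = 57.08 mm
Ȳ = 321168.00 / 7072.00 = 45.41 mm

X̄ = 57.08 mm, Ȳ = 45.41 mm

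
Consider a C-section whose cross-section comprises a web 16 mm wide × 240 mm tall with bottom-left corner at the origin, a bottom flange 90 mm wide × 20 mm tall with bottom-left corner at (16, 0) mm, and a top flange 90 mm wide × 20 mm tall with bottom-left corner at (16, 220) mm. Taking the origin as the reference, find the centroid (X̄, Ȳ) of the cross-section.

web: A = 16 × 240 = 3840.00, centroid at (8.00, 120.00).
bottom flange: A = 90 × 20 = 1800.00, centroid at (61.00, 10.00).
top flange: A = 90 × 20 = 1800.00, centroid at (61.00, 230.00).
ΣA = 7440.00 mm²
ΣAX̄ = (3840.00)(8.00) + (1800.00)(61.00) + (1800.00)(61.00) = 250320.00 mm³
ΣAȲ = (3840.00)(120.00) + (1800.00)(10.00) + (1800.00)(230.00) = 892800.00 mm³
X̄ = 250320.00 / 7440.00 = 33.65 mm
Ȳ = 892800.00 / 7440.00 = 120.00 mm

X̄ = 33.65 mm, Ȳ = 120.00 mm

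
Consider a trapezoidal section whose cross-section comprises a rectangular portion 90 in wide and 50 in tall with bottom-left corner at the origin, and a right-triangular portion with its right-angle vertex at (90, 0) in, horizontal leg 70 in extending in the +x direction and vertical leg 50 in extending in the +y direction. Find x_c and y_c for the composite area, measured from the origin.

x_c = 64.13 in, y_c = 22.67 in

rectangular portion: A = 90 × 50 = 4500.00, centroid at (45.00, 25.00).
triangular portion: A = ½·70·50 = 1750.00, centroid at (113.33, 16.67).
ΣA = 6250.00 in², ΣAx_c = 400833.33 in³, ΣAy_c = 141666.67 in³.
x_c = 400833.33/6250.00 = 64.13 in; y_c = 141666.67/6250.00 = 22.67 in.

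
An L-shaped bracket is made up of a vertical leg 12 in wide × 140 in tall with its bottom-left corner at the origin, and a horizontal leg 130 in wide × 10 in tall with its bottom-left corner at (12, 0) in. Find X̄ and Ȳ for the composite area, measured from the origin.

X̄ = 36.97 in, Ȳ = 41.64 in

vertical leg: A = 12 × 140 = 1680.00, centroid at (6.00, 70.00).
horizontal leg: A = 130 × 10 = 1300.00, centroid at (77.00, 5.00).
ΣA = 2980.00 in², ΣAX̄ = 110180.00 in³, ΣAȲ = 124100.00 in³.
X̄ = 110180.00/2980.00 = 36.97 in; Ȳ = 124100.00/2980.00 = 41.64 in.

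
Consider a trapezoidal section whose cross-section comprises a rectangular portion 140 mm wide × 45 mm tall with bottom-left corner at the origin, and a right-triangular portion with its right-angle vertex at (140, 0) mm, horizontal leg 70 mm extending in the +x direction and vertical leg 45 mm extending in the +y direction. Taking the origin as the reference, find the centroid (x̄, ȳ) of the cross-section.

rectangular portion: A = 140 × 45 = 6300.00, centroid at (70.00, 22.50).
triangular portion: A = ½·70·45 = 1575.00, centroid at (163.33, 15.00).
ΣA = 7875.00 mm²
ΣAx̄ = (6300.00)(70.00) + (1575.00)(163.33) = 698250.00 mm³
ΣAȳ = (6300.00)(22.50) + (1575.00)(15.00) = 165375.00 mm³
x̄ = 698250.00 / 7875.00 = 88.67 mm
ȳ = 165375.00 / 7875.00 = 21.00 mm

x̄ = 88.67 mm, ȳ = 21.00 mm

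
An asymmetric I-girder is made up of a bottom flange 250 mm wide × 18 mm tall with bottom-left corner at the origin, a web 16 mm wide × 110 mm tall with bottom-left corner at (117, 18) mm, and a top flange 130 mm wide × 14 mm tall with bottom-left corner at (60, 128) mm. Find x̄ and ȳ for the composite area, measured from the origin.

x̄ = 125.00 mm, ȳ = 51.32 mm

bottom flange: A = 250 × 18 = 4500.00, centroid at (125.00, 9.00).
web: A = 16 × 110 = 1760.00, centroid at (125.00, 73.00).
top flange: A = 130 × 14 = 1820.00, centroid at (125.00, 135.00).
ΣA = 8080.00 mm², ΣAx̄ = 1010000.00 mm³, ΣAȳ = 414680.00 mm³.
x̄ = 1010000.00/8080.00 = 125.00 mm; ȳ = 414680.00/8080.00 = 51.32 mm.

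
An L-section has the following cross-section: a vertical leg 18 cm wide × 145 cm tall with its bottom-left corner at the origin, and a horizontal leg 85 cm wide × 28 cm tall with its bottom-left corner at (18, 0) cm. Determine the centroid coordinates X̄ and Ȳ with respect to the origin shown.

Part | A | x̄ᵢ | ȳᵢ | A·x̄ᵢ | A·ȳᵢ
vertical leg | 2610.00 | 9.00 | 72.50 | 23490.00 | 189225.00
horizontal leg | 2380.00 | 60.50 | 14.00 | 143990.00 | 33320.00
Σ | 4990.00 |  |  | 167480.00 | 222545.00
X̄ = 167480.00 / 4990.00 = 33.56 cm
Ȳ = 222545.00 / 4990.00 = 44.60 cm

X̄ = 33.56 cm, Ȳ = 44.60 cm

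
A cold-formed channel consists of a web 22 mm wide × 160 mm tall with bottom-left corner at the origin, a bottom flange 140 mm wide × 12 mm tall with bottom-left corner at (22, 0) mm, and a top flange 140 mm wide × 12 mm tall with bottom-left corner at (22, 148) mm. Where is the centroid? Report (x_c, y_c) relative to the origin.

x_c = 50.56 mm, y_c = 80.00 mm

Part | A | x̄ᵢ | ȳᵢ | A·x̄ᵢ | A·ȳᵢ
web | 3520.00 | 11.00 | 80.00 | 38720.00 | 281600.00
bottom flange | 1680.00 | 92.00 | 6.00 | 154560.00 | 10080.00
top flange | 1680.00 | 92.00 | 154.00 | 154560.00 | 258720.00
Σ | 6880.00 |  |  | 347840.00 | 550400.00
x_c = 347840.00 / 6880.00 = 50.56 mm
y_c = 550400.00 / 6880.00 = 80.00 mm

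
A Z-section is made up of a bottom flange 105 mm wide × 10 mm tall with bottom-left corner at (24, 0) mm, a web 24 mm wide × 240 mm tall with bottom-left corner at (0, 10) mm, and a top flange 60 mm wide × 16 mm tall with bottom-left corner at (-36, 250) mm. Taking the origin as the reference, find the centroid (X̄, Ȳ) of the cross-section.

Part | A | x̄ᵢ | ȳᵢ | A·x̄ᵢ | A·ȳᵢ
bottom flange | 1050.00 | 76.50 | 5.00 | 80325.00 | 5250.00
web | 5760.00 | 12.00 | 130.00 | 69120.00 | 748800.00
top flange | 960.00 | -6.00 | 258.00 | -5760.00 | 247680.00
Σ | 7770.00 |  |  | 143685.00 | 1001730.00
X̄ = 143685.00 / 7770.00 = 18.49 mm
Ȳ = 1001730.00 / 7770.00 = 128.92 mm

X̄ = 18.49 mm, Ȳ = 128.92 mm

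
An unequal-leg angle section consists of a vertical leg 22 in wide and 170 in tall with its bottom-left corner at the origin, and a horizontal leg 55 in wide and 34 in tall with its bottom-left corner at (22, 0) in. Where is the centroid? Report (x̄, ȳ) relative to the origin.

x̄ = 23.83 in, ȳ = 62.33 in

Part | A | x̄ᵢ | ȳᵢ | A·x̄ᵢ | A·ȳᵢ
vertical leg | 3740.00 | 11.00 | 85.00 | 41140.00 | 317900.00
horizontal leg | 1870.00 | 49.50 | 17.00 | 92565.00 | 31790.00
Σ | 5610.00 |  |  | 133705.00 | 349690.00
x̄ = 133705.00 / 5610.00 = 23.83 in
ȳ = 349690.00 / 5610.00 = 62.33 in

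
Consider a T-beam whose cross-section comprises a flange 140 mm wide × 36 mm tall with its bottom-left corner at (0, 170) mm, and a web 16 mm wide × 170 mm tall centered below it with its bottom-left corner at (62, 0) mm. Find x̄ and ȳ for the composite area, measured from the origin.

x̄ = 70.00 mm, ȳ = 151.90 mm

web: A = 16 × 170 = 2720.00, centroid at (70.00, 85.00).
flange: A = 140 × 36 = 5040.00, centroid at (70.00, 188.00).
ΣA = 7760.00 mm², ΣAx̄ = 543200.00 mm³, ΣAȳ = 1178720.00 mm³.
x̄ = 543200.00/7760.00 = 70.00 mm; ȳ = 1178720.00/7760.00 = 151.90 mm.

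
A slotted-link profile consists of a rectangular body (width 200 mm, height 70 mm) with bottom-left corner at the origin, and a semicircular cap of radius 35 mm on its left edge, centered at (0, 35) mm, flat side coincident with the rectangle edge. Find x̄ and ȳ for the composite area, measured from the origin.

Part | A | x̄ᵢ | ȳᵢ | A·x̄ᵢ | A·ȳᵢ
rectangular body | 14000.00 | 100.00 | 35.00 | 1400000.00 | 490000.00
semicircular end | 1924.23 | -14.85 | 35.00 | -28583.33 | 67347.89
Σ | 15924.23 |  |  | 1371416.67 | 557347.89
x̄ = 1371416.67 / 15924.23 = 86.12 mm
ȳ = 557347.89 / 15924.23 = 35.00 mm

x̄ = 86.12 mm, ȳ = 35.00 mm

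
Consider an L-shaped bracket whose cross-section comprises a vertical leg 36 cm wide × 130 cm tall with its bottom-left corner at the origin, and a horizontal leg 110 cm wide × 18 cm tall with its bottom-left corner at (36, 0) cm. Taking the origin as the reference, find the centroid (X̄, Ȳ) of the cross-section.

vertical leg: A = 36 × 130 = 4680.00, centroid at (18.00, 65.00).
horizontal leg: A = 110 × 18 = 1980.00, centroid at (91.00, 9.00).
ΣA = 6660.00 cm²
ΣAX̄ = (4680.00)(18.00) + (1980.00)(91.00) = 264420.00 cm³
ΣAȲ = (4680.00)(65.00) + (1980.00)(9.00) = 322020.00 cm³
X̄ = 264420.00 / 6660.00 = 39.70 cm
Ȳ = 322020.00 / 6660.00 = 48.35 cm

X̄ = 39.70 cm, Ȳ = 48.35 cm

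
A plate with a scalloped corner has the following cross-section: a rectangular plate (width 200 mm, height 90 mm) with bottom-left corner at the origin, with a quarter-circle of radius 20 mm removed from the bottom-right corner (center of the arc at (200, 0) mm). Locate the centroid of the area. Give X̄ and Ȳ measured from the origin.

X̄ = 98.37 mm, Ȳ = 45.65 mm

Part | A | x̄ᵢ | ȳᵢ | A·x̄ᵢ | A·ȳᵢ
plate | 18000.00 | 100.00 | 45.00 | 1800000.00 | 810000.00
removed quarter-circle | -314.16 | 191.51 | 8.49 | -60165.19 | -2666.67
Σ | 17685.84 |  |  | 1739834.81 | 807333.33
X̄ = 1739834.81 / 17685.84 = 98.37 mm
Ȳ = 807333.33 / 17685.84 = 45.65 mm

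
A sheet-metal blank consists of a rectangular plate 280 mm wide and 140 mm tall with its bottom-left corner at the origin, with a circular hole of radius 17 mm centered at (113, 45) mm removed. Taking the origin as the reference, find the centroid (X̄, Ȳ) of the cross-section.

X̄ = 140.64 mm, Ȳ = 70.59 mm

Part | A | x̄ᵢ | ȳᵢ | A·x̄ᵢ | A·ȳᵢ
plate | 39200.00 | 140.00 | 70.00 | 5488000.00 | 2744000.00
hole | -907.92 | 113.00 | 45.00 | -102594.99 | -40856.41
Σ | 38292.08 |  |  | 5385405.01 | 2703143.59
X̄ = 5385405.01 / 38292.08 = 140.64 mm
Ȳ = 2703143.59 / 38292.08 = 70.59 mm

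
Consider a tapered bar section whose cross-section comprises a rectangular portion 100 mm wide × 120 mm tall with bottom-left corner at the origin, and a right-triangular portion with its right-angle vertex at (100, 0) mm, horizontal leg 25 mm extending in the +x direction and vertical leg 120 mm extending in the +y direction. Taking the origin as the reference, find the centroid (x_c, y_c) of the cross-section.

rectangular portion: A = 100 × 120 = 12000.00, centroid at (50.00, 60.00).
triangular portion: A = ½·25·120 = 1500.00, centroid at (108.33, 40.00).
ΣA = 13500.00 mm²
ΣAx_c = (12000.00)(50.00) + (1500.00)(108.33) = 762500.00 mm³
ΣAy_c = (12000.00)(60.00) + (1500.00)(40.00) = 780000.00 mm³
x_c = 762500.00 / 13500.00 = 56.48 mm
y_c = 780000.00 / 13500.00 = 57.78 mm

x_c = 56.48 mm, y_c = 57.78 mm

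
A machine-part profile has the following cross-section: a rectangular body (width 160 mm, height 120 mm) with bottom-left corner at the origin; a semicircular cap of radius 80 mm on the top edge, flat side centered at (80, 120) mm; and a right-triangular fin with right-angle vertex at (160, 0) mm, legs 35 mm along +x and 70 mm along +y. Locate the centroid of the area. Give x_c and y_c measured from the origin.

rectangular body: A = 160 × 120 = 19200.00, centroid at (80.00, 60.00).
semicircular top: A = ½π·80² = 10053.10, centroid at (80.00, 153.95).
triangular fin: A = ½·35·70 = 1225.00, centroid at (171.67, 23.33).
ΣA = 30478.10 mm²
ΣAx_c = (19200.00)(80.00) + (10053.10)(80.00) + (1225.00)(171.67) = 2550539.39 mm³
ΣAy_c = (19200.00)(60.00) + (10053.10)(153.95) + (1225.00)(23.33) = 2728288.25 mm³
x_c = 2550539.39 / 30478.10 = 83.68 mm
y_c = 2728288.25 / 30478.10 = 89.52 mm

x_c = 83.68 mm, y_c = 89.52 mm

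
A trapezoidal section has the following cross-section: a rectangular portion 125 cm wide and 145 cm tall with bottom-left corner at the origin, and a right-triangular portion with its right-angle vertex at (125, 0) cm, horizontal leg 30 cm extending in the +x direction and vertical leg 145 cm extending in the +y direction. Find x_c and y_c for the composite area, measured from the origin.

Part | A | x̄ᵢ | ȳᵢ | A·x̄ᵢ | A·ȳᵢ
rectangular portion | 18125.00 | 62.50 | 72.50 | 1132812.50 | 1314062.50
triangular portion | 2175.00 | 135.00 | 48.33 | 293625.00 | 105125.00
Σ | 20300.00 |  |  | 1426437.50 | 1419187.50
x_c = 1426437.50 / 20300.00 = 70.27 cm
y_c = 1419187.50 / 20300.00 = 69.91 cm

x_c = 70.27 cm, y_c = 69.91 cm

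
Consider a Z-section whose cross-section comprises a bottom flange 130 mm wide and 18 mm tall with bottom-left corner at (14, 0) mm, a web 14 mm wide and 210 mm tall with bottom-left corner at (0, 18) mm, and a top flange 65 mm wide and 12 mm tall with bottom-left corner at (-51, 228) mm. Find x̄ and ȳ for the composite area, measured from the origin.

x̄ = 31.52 mm, ȳ = 93.27 mm

bottom flange: A = 130 × 18 = 2340.00, centroid at (79.00, 9.00).
web: A = 14 × 210 = 2940.00, centroid at (7.00, 123.00).
top flange: A = 65 × 12 = 780.00, centroid at (-18.50, 234.00).
ΣA = 6060.00 mm²
ΣAx̄ = (2340.00)(79.00) + (2940.00)(7.00) + (780.00)(-18.50) = 191010.00 mm³
ΣAȳ = (2340.00)(9.00) + (2940.00)(123.00) + (780.00)(234.00) = 565200.00 mm³
x̄ = 191010.00 / 6060.00 = 31.52 mm
ȳ = 565200.00 / 6060.00 = 93.27 mm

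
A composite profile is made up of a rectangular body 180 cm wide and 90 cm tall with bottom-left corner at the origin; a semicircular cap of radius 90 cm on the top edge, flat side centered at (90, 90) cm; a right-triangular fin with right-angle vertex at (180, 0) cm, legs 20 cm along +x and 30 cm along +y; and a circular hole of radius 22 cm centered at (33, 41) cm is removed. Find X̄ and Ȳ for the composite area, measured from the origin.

X̄ = 94.18 cm, Ȳ = 83.05 cm

Part | A | x̄ᵢ | ȳᵢ | A·x̄ᵢ | A·ȳᵢ
rectangular body | 16200.00 | 90.00 | 45.00 | 1458000.00 | 729000.00
semicircular top | 12723.45 | 90.00 | 128.20 | 1145110.52 | 1631110.52
triangular fin | 300.00 | 186.67 | 10.00 | 56000.00 | 3000.00
hole | -1520.53 | 33.00 | 41.00 | -50177.52 | -62341.76
Σ | 27702.92 |  |  | 2608933.00 | 2300768.76
X̄ = 2608933.00 / 27702.92 = 94.18 cm
Ȳ = 2300768.76 / 27702.92 = 83.05 cm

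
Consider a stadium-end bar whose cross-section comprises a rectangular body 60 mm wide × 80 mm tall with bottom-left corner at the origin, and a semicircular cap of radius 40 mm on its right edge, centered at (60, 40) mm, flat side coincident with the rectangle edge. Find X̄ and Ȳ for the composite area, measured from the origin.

Part | A | x̄ᵢ | ȳᵢ | A·x̄ᵢ | A·ȳᵢ
rectangular body | 4800.00 | 30.00 | 40.00 | 144000.00 | 192000.00
semicircular end | 2513.27 | 76.98 | 40.00 | 193463.11 | 100530.96
Σ | 7313.27 |  |  | 337463.11 | 292530.96
X̄ = 337463.11 / 7313.27 = 46.14 mm
Ȳ = 292530.96 / 7313.27 = 40.00 mm

X̄ = 46.14 mm, Ȳ = 40.00 mm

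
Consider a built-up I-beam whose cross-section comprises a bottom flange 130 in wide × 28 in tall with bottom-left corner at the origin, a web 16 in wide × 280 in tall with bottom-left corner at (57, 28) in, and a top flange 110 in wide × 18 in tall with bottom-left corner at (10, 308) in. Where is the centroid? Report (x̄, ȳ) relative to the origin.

x̄ = 65.00 in, ȳ = 141.71 in

bottom flange: A = 130 × 28 = 3640.00, centroid at (65.00, 14.00).
web: A = 16 × 280 = 4480.00, centroid at (65.00, 168.00).
top flange: A = 110 × 18 = 1980.00, centroid at (65.00, 317.00).
ΣA = 10100.00 in², ΣAx̄ = 656500.00 in³, ΣAȳ = 1431260.00 in³.
x̄ = 656500.00/10100.00 = 65.00 in; ȳ = 1431260.00/10100.00 = 141.71 in.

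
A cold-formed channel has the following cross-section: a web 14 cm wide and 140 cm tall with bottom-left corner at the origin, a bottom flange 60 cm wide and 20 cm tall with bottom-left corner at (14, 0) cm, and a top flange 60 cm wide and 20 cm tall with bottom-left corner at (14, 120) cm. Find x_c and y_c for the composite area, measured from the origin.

web: A = 14 × 140 = 1960.00, centroid at (7.00, 70.00).
bottom flange: A = 60 × 20 = 1200.00, centroid at (44.00, 10.00).
top flange: A = 60 × 20 = 1200.00, centroid at (44.00, 130.00).
ΣA = 4360.00 cm², ΣAx_c = 119320.00 cm³, ΣAy_c = 305200.00 cm³.
x_c = 119320.00/4360.00 = 27.37 cm; y_c = 305200.00/4360.00 = 70.00 cm.

x_c = 27.37 cm, y_c = 70.00 cm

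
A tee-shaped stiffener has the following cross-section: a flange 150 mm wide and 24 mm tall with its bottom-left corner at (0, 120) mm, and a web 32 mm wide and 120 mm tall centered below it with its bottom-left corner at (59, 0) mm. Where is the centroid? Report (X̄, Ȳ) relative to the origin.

Part | A | x̄ᵢ | ȳᵢ | A·x̄ᵢ | A·ȳᵢ
web | 3840.00 | 75.00 | 60.00 | 288000.00 | 230400.00
flange | 3600.00 | 75.00 | 132.00 | 270000.00 | 475200.00
Σ | 7440.00 |  |  | 558000.00 | 705600.00
X̄ = 558000.00 / 7440.00 = 75.00 mm
Ȳ = 705600.00 / 7440.00 = 94.84 mm

X̄ = 75.00 mm, Ȳ = 94.84 mm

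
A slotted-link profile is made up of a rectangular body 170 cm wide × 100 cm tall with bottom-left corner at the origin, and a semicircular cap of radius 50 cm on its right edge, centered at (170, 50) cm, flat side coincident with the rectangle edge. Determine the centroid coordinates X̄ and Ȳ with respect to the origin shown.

rectangular body: A = 170 × 100 = 17000.00, centroid at (85.00, 50.00).
semicircular end: A = ½π·50² = 3926.99, centroid at (191.22, 50.00).
ΣA = 20926.99 cm²
ΣAX̄ = (17000.00)(85.00) + (3926.99)(191.22) = 2195921.77 cm³
ΣAȲ = (17000.00)(50.00) + (3926.99)(50.00) = 1046349.54 cm³
X̄ = 2195921.77 / 20926.99 = 104.93 cm
Ȳ = 1046349.54 / 20926.99 = 50.00 cm

X̄ = 104.93 cm, Ȳ = 50.00 cm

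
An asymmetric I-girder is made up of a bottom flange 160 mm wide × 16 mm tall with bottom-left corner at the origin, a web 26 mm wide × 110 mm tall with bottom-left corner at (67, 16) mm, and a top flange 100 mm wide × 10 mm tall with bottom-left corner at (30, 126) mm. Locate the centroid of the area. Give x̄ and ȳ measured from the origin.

x̄ = 80.00 mm, ȳ = 55.22 mm

bottom flange: A = 160 × 16 = 2560.00, centroid at (80.00, 8.00).
web: A = 26 × 110 = 2860.00, centroid at (80.00, 71.00).
top flange: A = 100 × 10 = 1000.00, centroid at (80.00, 131.00).
ΣA = 6420.00 mm², ΣAx̄ = 513600.00 mm³, ΣAȳ = 354540.00 mm³.
x̄ = 513600.00/6420.00 = 80.00 mm; ȳ = 354540.00/6420.00 = 55.22 mm.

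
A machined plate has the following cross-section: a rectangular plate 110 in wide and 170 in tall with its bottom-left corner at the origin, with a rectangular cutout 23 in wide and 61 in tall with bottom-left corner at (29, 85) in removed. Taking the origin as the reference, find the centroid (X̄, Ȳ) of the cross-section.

plate: A = 110 × 170 = 18700.00, centroid at (55.00, 85.00).
hole: A = −(23 × 61) = -1403.00, centroid at (40.50, 115.50).
ΣA = 17297.00 in², ΣAX̄ = 971678.50 in³, ΣAȲ = 1427453.50 in³.
X̄ = 971678.50/17297.00 = 56.18 in; Ȳ = 1427453.50/17297.00 = 82.53 in.

X̄ = 56.18 in, Ȳ = 82.53 in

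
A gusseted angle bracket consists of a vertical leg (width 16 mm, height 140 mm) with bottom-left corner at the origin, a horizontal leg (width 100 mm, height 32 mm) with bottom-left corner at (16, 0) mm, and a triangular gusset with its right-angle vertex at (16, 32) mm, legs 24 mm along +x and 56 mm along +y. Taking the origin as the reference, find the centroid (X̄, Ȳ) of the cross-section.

X̄ = 40.13 mm, Ȳ = 39.60 mm

vertical leg: A = 16 × 140 = 2240.00, centroid at (8.00, 70.00).
horizontal leg: A = 100 × 32 = 3200.00, centroid at (66.00, 16.00).
gusset: A = ½·24·56 = 672.00, centroid at (24.00, 50.67).
ΣA = 6112.00 mm², ΣAX̄ = 245248.00 mm³, ΣAȲ = 242048.00 mm³.
X̄ = 245248.00/6112.00 = 40.13 mm; Ȳ = 242048.00/6112.00 = 39.60 mm.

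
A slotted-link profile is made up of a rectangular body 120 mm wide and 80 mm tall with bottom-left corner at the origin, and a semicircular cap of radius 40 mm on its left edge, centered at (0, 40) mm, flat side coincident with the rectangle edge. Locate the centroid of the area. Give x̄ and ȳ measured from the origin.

rectangular body: A = 120 × 80 = 9600.00, centroid at (60.00, 40.00).
semicircular end: A = ½π·40² = 2513.27, centroid at (-16.98, 40.00).
ΣA = 12113.27 mm², ΣAx̄ = 533333.33 mm³, ΣAȳ = 484530.96 mm³.
x̄ = 533333.33/12113.27 = 44.03 mm; ȳ = 484530.96/12113.27 = 40.00 mm.

x̄ = 44.03 mm, ȳ = 40.00 mm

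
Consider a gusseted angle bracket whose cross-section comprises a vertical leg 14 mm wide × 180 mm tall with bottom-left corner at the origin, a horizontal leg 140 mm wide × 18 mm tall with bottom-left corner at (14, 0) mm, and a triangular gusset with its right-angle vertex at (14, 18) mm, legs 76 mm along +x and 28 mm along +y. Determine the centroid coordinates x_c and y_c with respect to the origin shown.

Part | A | x̄ᵢ | ȳᵢ | A·x̄ᵢ | A·ȳᵢ
vertical leg | 2520.00 | 7.00 | 90.00 | 17640.00 | 226800.00
horizontal leg | 2520.00 | 84.00 | 9.00 | 211680.00 | 22680.00
gusset | 1064.00 | 39.33 | 27.33 | 41850.67 | 29082.67
Σ | 6104.00 |  |  | 271170.67 | 278562.67
x_c = 271170.67 / 6104.00 = 44.43 mm
y_c = 278562.67 / 6104.00 = 45.64 mm

x_c = 44.43 mm, y_c = 45.64 mm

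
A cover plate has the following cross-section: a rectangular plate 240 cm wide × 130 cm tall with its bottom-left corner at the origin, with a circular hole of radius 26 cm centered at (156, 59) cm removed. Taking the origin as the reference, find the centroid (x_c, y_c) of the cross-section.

x_c = 117.37 cm, y_c = 65.44 cm

plate: A = 240 × 130 = 31200.00, centroid at (120.00, 65.00).
hole: A = −π·26² = -2123.72, centroid at (156.00, 59.00).
ΣA = 29076.28 cm², ΣAx_c = 3412700.21 cm³, ΣAy_c = 1902700.72 cm³.
x_c = 3412700.21/29076.28 = 117.37 cm; y_c = 1902700.72/29076.28 = 65.44 cm.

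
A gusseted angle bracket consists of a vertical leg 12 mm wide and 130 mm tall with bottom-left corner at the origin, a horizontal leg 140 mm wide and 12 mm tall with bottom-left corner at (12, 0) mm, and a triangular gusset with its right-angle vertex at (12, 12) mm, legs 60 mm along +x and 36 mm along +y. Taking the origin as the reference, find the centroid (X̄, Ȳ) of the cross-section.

X̄ = 42.06 mm, Ȳ = 31.81 mm

vertical leg: A = 12 × 130 = 1560.00, centroid at (6.00, 65.00).
horizontal leg: A = 140 × 12 = 1680.00, centroid at (82.00, 6.00).
gusset: A = ½·60·36 = 1080.00, centroid at (32.00, 24.00).
ΣA = 4320.00 mm²
ΣAX̄ = (1560.00)(6.00) + (1680.00)(82.00) + (1080.00)(32.00) = 181680.00 mm³
ΣAȲ = (1560.00)(65.00) + (1680.00)(6.00) + (1080.00)(24.00) = 137400.00 mm³
X̄ = 181680.00 / 4320.00 = 42.06 mm
Ȳ = 137400.00 / 4320.00 = 31.81 mm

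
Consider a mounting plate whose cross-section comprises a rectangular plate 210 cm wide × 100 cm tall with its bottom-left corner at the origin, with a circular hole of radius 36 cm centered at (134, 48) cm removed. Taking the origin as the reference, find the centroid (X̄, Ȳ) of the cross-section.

X̄ = 98.03 cm, Ȳ = 50.48 cm

Part | A | x̄ᵢ | ȳᵢ | A·x̄ᵢ | A·ȳᵢ
plate | 21000.00 | 105.00 | 50.00 | 2205000.00 | 1050000.00
hole | -4071.50 | 134.00 | 48.00 | -545581.55 | -195432.20
Σ | 16928.50 |  |  | 1659418.45 | 854567.80
X̄ = 1659418.45 / 16928.50 = 98.03 cm
Ȳ = 854567.80 / 16928.50 = 50.48 cm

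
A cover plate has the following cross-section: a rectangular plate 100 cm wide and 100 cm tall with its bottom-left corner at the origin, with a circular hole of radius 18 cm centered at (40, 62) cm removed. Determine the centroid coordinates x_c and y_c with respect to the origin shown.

plate: A = 100 × 100 = 10000.00, centroid at (50.00, 50.00).
hole: A = −π·18² = -1017.88, centroid at (40.00, 62.00).
ΣA = 8982.12 cm², ΣAx_c = 459284.96 cm³, ΣAy_c = 436891.69 cm³.
x_c = 459284.96/8982.12 = 51.13 cm; y_c = 436891.69/8982.12 = 48.64 cm.

x_c = 51.13 cm, y_c = 48.64 cm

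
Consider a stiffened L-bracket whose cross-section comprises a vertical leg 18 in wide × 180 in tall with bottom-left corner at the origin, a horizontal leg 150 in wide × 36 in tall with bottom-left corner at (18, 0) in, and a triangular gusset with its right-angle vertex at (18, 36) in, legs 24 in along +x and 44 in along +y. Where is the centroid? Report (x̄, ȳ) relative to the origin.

vertical leg: A = 18 × 180 = 3240.00, centroid at (9.00, 90.00).
horizontal leg: A = 150 × 36 = 5400.00, centroid at (93.00, 18.00).
gusset: A = ½·24·44 = 528.00, centroid at (26.00, 50.67).
ΣA = 9168.00 in²
ΣAx̄ = (3240.00)(9.00) + (5400.00)(93.00) + (528.00)(26.00) = 545088.00 in³
ΣAȳ = (3240.00)(90.00) + (5400.00)(18.00) + (528.00)(50.67) = 415552.00 in³
x̄ = 545088.00 / 9168.00 = 59.46 in
ȳ = 415552.00 / 9168.00 = 45.33 in

x̄ = 59.46 in, ȳ = 45.33 in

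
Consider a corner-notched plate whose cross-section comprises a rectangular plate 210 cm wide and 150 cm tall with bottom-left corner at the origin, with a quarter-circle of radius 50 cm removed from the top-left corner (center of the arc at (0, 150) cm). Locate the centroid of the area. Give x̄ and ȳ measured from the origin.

plate: A = 210 × 150 = 31500.00, centroid at (105.00, 75.00).
removed quarter-circle: A = −¼π·50² = -1963.50, centroid at (21.22, 128.78).
ΣA = 29536.50 cm², ΣAx̄ = 3265833.33 cm³, ΣAȳ = 2109642.36 cm³.
x̄ = 3265833.33/29536.50 = 110.57 cm; ȳ = 2109642.36/29536.50 = 71.42 cm.

x̄ = 110.57 cm, ȳ = 71.42 cm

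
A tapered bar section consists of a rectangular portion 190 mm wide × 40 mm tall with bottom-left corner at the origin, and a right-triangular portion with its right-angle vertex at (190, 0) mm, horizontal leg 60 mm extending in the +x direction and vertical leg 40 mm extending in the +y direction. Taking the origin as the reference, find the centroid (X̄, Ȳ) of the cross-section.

rectangular portion: A = 190 × 40 = 7600.00, centroid at (95.00, 20.00).
triangular portion: A = ½·60·40 = 1200.00, centroid at (210.00, 13.33).
ΣA = 8800.00 mm²
ΣAX̄ = (7600.00)(95.00) + (1200.00)(210.00) = 974000.00 mm³
ΣAȲ = (7600.00)(20.00) + (1200.00)(13.33) = 168000.00 mm³
X̄ = 974000.00 / 8800.00 = 110.68 mm
Ȳ = 168000.00 / 8800.00 = 19.09 mm

X̄ = 110.68 mm, Ȳ = 19.09 mm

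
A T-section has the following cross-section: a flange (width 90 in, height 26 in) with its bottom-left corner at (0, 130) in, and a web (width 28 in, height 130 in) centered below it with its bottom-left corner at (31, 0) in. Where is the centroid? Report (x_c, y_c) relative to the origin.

web: A = 28 × 130 = 3640.00, centroid at (45.00, 65.00).
flange: A = 90 × 26 = 2340.00, centroid at (45.00, 143.00).
ΣA = 5980.00 in²
ΣAx_c = (3640.00)(45.00) + (2340.00)(45.00) = 269100.00 in³
ΣAy_c = (3640.00)(65.00) + (2340.00)(143.00) = 571220.00 in³
x_c = 269100.00 / 5980.00 = 45.00 in
y_c = 571220.00 / 5980.00 = 95.52 in

x_c = 45.00 in, y_c = 95.52 in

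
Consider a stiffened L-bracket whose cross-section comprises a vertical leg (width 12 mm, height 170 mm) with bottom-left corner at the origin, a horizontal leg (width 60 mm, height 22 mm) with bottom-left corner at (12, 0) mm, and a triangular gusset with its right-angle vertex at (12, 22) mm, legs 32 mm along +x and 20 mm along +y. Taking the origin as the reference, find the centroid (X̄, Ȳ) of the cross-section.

X̄ = 20.36 mm, Ȳ = 53.56 mm

vertical leg: A = 12 × 170 = 2040.00, centroid at (6.00, 85.00).
horizontal leg: A = 60 × 22 = 1320.00, centroid at (42.00, 11.00).
gusset: A = ½·32·20 = 320.00, centroid at (22.67, 28.67).
ΣA = 3680.00 mm²
ΣAX̄ = (2040.00)(6.00) + (1320.00)(42.00) + (320.00)(22.67) = 74933.33 mm³
ΣAȲ = (2040.00)(85.00) + (1320.00)(11.00) + (320.00)(28.67) = 197093.33 mm³
X̄ = 74933.33 / 3680.00 = 20.36 mm
Ȳ = 197093.33 / 3680.00 = 53.56 mm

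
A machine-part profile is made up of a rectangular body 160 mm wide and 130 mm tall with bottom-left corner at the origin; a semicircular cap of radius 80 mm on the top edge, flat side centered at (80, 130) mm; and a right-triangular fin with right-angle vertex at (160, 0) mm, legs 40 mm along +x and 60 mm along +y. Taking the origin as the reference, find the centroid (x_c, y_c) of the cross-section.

x_c = 83.49 mm, y_c = 94.35 mm

rectangular body: A = 160 × 130 = 20800.00, centroid at (80.00, 65.00).
semicircular top: A = ½π·80² = 10053.10, centroid at (80.00, 163.95).
triangular fin: A = ½·40·60 = 1200.00, centroid at (173.33, 20.00).
ΣA = 32053.10 mm²
ΣAx_c = (20800.00)(80.00) + (10053.10)(80.00) + (1200.00)(173.33) = 2676247.72 mm³
ΣAy_c = (20800.00)(65.00) + (10053.10)(163.95) + (1200.00)(20.00) = 3024235.88 mm³
x_c = 2676247.72 / 32053.10 = 83.49 mm
y_c = 3024235.88 / 32053.10 = 94.35 mm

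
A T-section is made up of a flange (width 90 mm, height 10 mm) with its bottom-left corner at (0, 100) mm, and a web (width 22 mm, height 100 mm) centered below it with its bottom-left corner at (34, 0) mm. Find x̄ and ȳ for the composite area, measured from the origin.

x̄ = 45.00 mm, ȳ = 65.97 mm

web: A = 22 × 100 = 2200.00, centroid at (45.00, 50.00).
flange: A = 90 × 10 = 900.00, centroid at (45.00, 105.00).
ΣA = 3100.00 mm², ΣAx̄ = 139500.00 mm³, ΣAȳ = 204500.00 mm³.
x̄ = 139500.00/3100.00 = 45.00 mm; ȳ = 204500.00/3100.00 = 65.97 mm.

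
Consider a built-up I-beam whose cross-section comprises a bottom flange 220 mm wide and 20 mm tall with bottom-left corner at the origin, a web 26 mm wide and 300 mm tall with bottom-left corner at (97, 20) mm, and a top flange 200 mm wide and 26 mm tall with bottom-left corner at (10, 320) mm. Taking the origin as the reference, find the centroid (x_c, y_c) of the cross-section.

bottom flange: A = 220 × 20 = 4400.00, centroid at (110.00, 10.00).
web: A = 26 × 300 = 7800.00, centroid at (110.00, 170.00).
top flange: A = 200 × 26 = 5200.00, centroid at (110.00, 333.00).
ΣA = 17400.00 mm², ΣAx_c = 1914000.00 mm³, ΣAy_c = 3101600.00 mm³.
x_c = 1914000.00/17400.00 = 110.00 mm; y_c = 3101600.00/17400.00 = 178.25 mm.

x_c = 110.00 mm, y_c = 178.25 mm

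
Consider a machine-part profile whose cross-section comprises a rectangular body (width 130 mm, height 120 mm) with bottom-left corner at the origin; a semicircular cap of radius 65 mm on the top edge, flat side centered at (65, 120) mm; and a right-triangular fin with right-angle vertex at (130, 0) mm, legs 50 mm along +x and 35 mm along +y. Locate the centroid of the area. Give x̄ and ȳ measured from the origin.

x̄ = 68.09 mm, ȳ = 83.32 mm

rectangular body: A = 130 × 120 = 15600.00, centroid at (65.00, 60.00).
semicircular top: A = ½π·65² = 6636.61, centroid at (65.00, 147.59).
triangular fin: A = ½·50·35 = 875.00, centroid at (146.67, 11.67).
ΣA = 23111.61 mm², ΣAx̄ = 1573713.27 mm³, ΣAȳ = 1925685.40 mm³.
x̄ = 1573713.27/23111.61 = 68.09 mm; ȳ = 1925685.40/23111.61 = 83.32 mm.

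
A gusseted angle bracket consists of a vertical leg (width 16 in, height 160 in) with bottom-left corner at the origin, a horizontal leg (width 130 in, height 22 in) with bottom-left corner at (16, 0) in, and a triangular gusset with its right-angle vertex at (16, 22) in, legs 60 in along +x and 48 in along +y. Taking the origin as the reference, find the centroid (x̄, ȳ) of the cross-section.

x̄ = 44.31 in, ȳ = 42.42 in

vertical leg: A = 16 × 160 = 2560.00, centroid at (8.00, 80.00).
horizontal leg: A = 130 × 22 = 2860.00, centroid at (81.00, 11.00).
gusset: A = ½·60·48 = 1440.00, centroid at (36.00, 38.00).
ΣA = 6860.00 in²
ΣAx̄ = (2560.00)(8.00) + (2860.00)(81.00) + (1440.00)(36.00) = 303980.00 in³
ΣAȳ = (2560.00)(80.00) + (2860.00)(11.00) + (1440.00)(38.00) = 290980.00 in³
x̄ = 303980.00 / 6860.00 = 44.31 in
ȳ = 290980.00 / 6860.00 = 42.42 in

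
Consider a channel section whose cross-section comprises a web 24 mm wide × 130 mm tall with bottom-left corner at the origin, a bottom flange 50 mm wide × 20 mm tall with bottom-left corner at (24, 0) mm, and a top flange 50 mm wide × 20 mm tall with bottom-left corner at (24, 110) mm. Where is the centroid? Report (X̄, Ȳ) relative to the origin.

web: A = 24 × 130 = 3120.00, centroid at (12.00, 65.00).
bottom flange: A = 50 × 20 = 1000.00, centroid at (49.00, 10.00).
top flange: A = 50 × 20 = 1000.00, centroid at (49.00, 120.00).
ΣA = 5120.00 mm², ΣAX̄ = 135440.00 mm³, ΣAȲ = 332800.00 mm³.
X̄ = 135440.00/5120.00 = 26.45 mm; Ȳ = 332800.00/5120.00 = 65.00 mm.

X̄ = 26.45 mm, Ȳ = 65.00 mm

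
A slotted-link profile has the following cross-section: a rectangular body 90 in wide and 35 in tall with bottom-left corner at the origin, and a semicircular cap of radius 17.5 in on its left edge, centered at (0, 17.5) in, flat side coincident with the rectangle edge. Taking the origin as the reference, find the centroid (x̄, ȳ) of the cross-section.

Part | A | x̄ᵢ | ȳᵢ | A·x̄ᵢ | A·ȳᵢ
rectangular body | 3150.00 | 45.00 | 17.50 | 141750.00 | 55125.00
semicircular end | 481.06 | -7.43 | 17.50 | -3572.92 | 8418.49
Σ | 3631.06 |  |  | 138177.08 | 63543.49
x̄ = 138177.08 / 3631.06 = 38.05 in
ȳ = 63543.49 / 3631.06 = 17.50 in

x̄ = 38.05 in, ȳ = 17.50 in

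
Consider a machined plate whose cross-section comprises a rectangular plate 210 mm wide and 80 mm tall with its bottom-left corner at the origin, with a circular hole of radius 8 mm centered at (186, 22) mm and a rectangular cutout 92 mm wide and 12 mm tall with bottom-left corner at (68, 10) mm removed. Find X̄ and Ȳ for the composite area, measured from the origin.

Part | A | x̄ᵢ | ȳᵢ | A·x̄ᵢ | A·ȳᵢ
plate | 16800.00 | 105.00 | 40.00 | 1764000.00 | 672000.00
hole 1 | -201.06 | 186.00 | 22.00 | -37397.52 | -4423.36
hole 2 | -1104.00 | 114.00 | 16.00 | -125856.00 | -17664.00
Σ | 15494.94 |  |  | 1600746.48 | 649912.64
X̄ = 1600746.48 / 15494.94 = 103.31 mm
Ȳ = 649912.64 / 15494.94 = 41.94 mm

X̄ = 103.31 mm, Ȳ = 41.94 mm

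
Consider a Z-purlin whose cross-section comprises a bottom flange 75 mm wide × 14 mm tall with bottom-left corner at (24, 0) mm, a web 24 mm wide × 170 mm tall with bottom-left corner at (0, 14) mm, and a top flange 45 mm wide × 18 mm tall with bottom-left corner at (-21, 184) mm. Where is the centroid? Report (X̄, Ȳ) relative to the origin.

bottom flange: A = 75 × 14 = 1050.00, centroid at (61.50, 7.00).
web: A = 24 × 170 = 4080.00, centroid at (12.00, 99.00).
top flange: A = 45 × 18 = 810.00, centroid at (1.50, 193.00).
ΣA = 5940.00 mm², ΣAX̄ = 114750.00 mm³, ΣAȲ = 567600.00 mm³.
X̄ = 114750.00/5940.00 = 19.32 mm; Ȳ = 567600.00/5940.00 = 95.56 mm.

X̄ = 19.32 mm, Ȳ = 95.56 mm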